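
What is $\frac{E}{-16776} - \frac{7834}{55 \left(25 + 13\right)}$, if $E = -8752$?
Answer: $- \frac{7070719}{2191365} \approx -3.2266$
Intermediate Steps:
$\frac{E}{-16776} - \frac{7834}{55 \left(25 + 13\right)} = - \frac{8752}{-16776} - \frac{7834}{55 \left(25 + 13\right)} = \left(-8752\right) \left(- \frac{1}{16776}\right) - \frac{7834}{55 \cdot 38} = \frac{1094}{2097} - \frac{7834}{2090} = \frac{1094}{2097} - \frac{3917}{1045} = - \frac{7070719}{2191365}$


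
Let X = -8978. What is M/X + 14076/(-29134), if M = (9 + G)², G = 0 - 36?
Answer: -73806507/130782526 ≈ -0.56435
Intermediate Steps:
G = -36
M = 729 (M = (9 - 36)² = (-27)² = 729)
M/X + 14076/(-29134) = 729/(-8978) + 14076/(-29134) = 729*(-1/8978) + 14076*(-1/29134) = -729/8978 - 7038/14567 = -73806507/130782526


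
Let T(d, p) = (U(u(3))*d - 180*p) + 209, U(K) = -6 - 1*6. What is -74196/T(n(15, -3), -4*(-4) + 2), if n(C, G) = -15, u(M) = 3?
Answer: 74196/2851 ≈ 26.025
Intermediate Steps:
U(K) = -12 (U(K) = -6 - 6 = -12)
T(d, p) = 209 - 180*p - 12*d (T(d, p) = (-12*d - 180*p) + 209 = (-180*p - 12*d) + 209 = 209 - 180*p - 12*d)
-74196/T(n(15, -3), -4*(-4) + 2) = -74196/(209 - 180*(-4*(-4) + 2) - 12*(-15)) = -74196/(209 - 180*(16 + 2) + 180) = -74196/(209 - 180*18 + 180) = -74196/(209 - 3240 + 180) = -74196/(-2851) = -74196*(-1/2851) = 74196/2851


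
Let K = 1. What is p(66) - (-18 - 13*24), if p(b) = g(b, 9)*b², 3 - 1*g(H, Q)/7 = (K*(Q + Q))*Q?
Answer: -4847898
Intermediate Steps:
g(H, Q) = 21 - 14*Q² (g(H, Q) = 21 - 7*1*(Q + Q)*Q = 21 - 7*1*(2*Q)*Q = 21 - 7*2*Q*Q = 21 - 14*Q²)
p(b) = -1113*b² (p(b) = (21 - 14*9²)*b² = (21 - 14*81)*b² = (21 - 1134)*b² = -1113*b²)
p(66) - (-18 - 13*24) = -1113*66² - (-18 - 13*24) = -1113*4356 - (-18 - 312) = -4848228 - 1*(-330) = -4848228 + 330 = -4847898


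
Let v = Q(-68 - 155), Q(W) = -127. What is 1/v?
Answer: -1/127 ≈ -0.0078740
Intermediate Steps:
v = -127
1/v = 1/(-127) = -1/127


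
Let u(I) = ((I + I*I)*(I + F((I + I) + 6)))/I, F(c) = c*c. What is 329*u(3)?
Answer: 193452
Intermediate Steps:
F(c) = c²
u(I) = (I + I²)*(I + (6 + 2*I)²)/I (u(I) = ((I + I*I)*(I + ((I + I) + 6)²))/I = ((I + I²)*(I + (2*I + 6)²))/I = ((I + I²)*(I + (6 + 2*I)²))/I = (I + I²)*(I + (6 + 2*I)²)/I)
329*u(3) = 329*(36 + 4*3³ + 29*3² + 61*3) = 329*(36 + 4*27 + 29*9 + 183) = 329*(36 + 108 + 261 + 183) = 329*588 = 193452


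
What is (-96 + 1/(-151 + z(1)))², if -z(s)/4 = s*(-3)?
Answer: 178089025/19321 ≈ 9217.4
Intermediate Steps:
z(s) = 12*s (z(s) = -4*s*(-3) = -(-12)*s = 12*s)
(-96 + 1/(-151 + z(1)))² = (-96 + 1/(-151 + 12*1))² = (-96 + 1/(-151 + 12))² = (-96 + 1/(-139))² = (-96 - 1/139)² = (-13345/139)² = 178089025/19321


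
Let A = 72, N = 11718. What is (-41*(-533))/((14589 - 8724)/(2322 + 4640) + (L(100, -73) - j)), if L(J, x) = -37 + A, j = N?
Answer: -152140586/81331181 ≈ -1.8706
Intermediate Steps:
j = 11718
L(J, x) = 35 (L(J, x) = -37 + 72 = 35)
(-41*(-533))/((14589 - 8724)/(2322 + 4640) + (L(100, -73) - j)) = (-41*(-533))/((14589 - 8724)/(2322 + 4640) + (35 - 1*11718)) = 21853/(5865/6962 + (35 - 11718)) = 21853/(5865*(1/6962) - 11683) = 21853/(5865/6962 - 11683) = 21853/(-81331181/6962) = 21853*(-6962/81331181) = -152140586/81331181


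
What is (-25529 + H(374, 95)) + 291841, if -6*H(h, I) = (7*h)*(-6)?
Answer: 268930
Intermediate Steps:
H(h, I) = 7*h (H(h, I) = -7*h*(-6)/6 = -(-7)*h = 7*h)
(-25529 + H(374, 95)) + 291841 = (-25529 + 7*374) + 291841 = (-25529 + 2618) + 291841 = -22911 + 291841 = 268930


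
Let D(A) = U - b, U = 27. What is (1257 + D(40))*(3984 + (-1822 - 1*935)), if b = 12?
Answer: 1560744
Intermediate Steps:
D(A) = 15 (D(A) = 27 - 1*12 = 27 - 12 = 15)
(1257 + D(40))*(3984 + (-1822 - 1*935)) = (1257 + 15)*(3984 + (-1822 - 1*935)) = 1272*(3984 + (-1822 - 935)) = 1272*(3984 - 2757) = 1272*1227 = 1560744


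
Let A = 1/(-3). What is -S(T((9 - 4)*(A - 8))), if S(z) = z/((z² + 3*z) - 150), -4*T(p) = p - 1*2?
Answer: -1572/277 ≈ -5.6751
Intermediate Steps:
A = -⅓ (A = 1*(-⅓) = -⅓ ≈ -0.33333)
T(p) = ½ - p/4 (T(p) = -(p - 1*2)/4 = -(p - 2)/4 = -(-2 + p)/4 = ½ - p/4)
S(z) = z/(-150 + z² + 3*z)
-S(T((9 - 4)*(A - 8))) = -(½ - (9 - 4)*(-⅓ - 8)/4)/(-150 + (½ - (9 - 4)*(-⅓ - 8)/4)² + 3*(½ - (9 - 4)*(-⅓ - 8)/4)) = -(½ - 5*(-25)/(4*3))/(-150 + (½ - 5*(-25)/(4*3))² + 3*(½ - 5*(-25)/(4*3))) = -(½ - ¼*(-125/3))/(-150 + (½ - ¼*(-125/3))² + 3*(½ - ¼*(-125/3))) = -(½ + 125/12)/(-150 + (½ + 125/12)² + 3*(½ + 125/12)) = -131/(12*(-150 + (131/12)² + 3*(131/12))) = -131/(12*(-150 + 17161/144 + 131/4)) = -131/(12*277/144) = -131*144/(12*277) = -1*1572/277 = -1572/277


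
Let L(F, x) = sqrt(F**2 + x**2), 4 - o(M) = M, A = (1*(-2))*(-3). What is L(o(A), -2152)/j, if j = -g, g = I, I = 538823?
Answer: -2*sqrt(1157777)/538823 ≈ -0.0039939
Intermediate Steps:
g = 538823
A = 6 (A = -2*(-3) = 6)
o(M) = 4 - M
j = -538823 (j = -1*538823 = -538823)
L(o(A), -2152)/j = sqrt((4 - 1*6)**2 + (-2152)**2)/(-538823) = sqrt((4 - 6)**2 + 4631104)*(-1/538823) = sqrt((-2)**2 + 4631104)*(-1/538823) = sqrt(4 + 4631104)*(-1/538823) = sqrt(4631108)*(-1/538823) = (2*sqrt(1157777))*(-1/538823) = -2*sqrt(1157777)/538823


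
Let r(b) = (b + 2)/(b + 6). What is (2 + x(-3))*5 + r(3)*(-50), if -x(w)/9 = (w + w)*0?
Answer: -160/9 ≈ -17.778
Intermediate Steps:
x(w) = 0 (x(w) = -9*(w + w)*0 = -9*2*w*0 = -9*0 = 0)
r(b) = (2 + b)/(6 + b)
(2 + x(-3))*5 + r(3)*(-50) = (2 + 0)*5 + ((2 + 3)/(6 + 3))*(-50) = 2*5 + (5/9)*(-50) = 10 + ((⅑)*5)*(-50) = 10 + (5/9)*(-50) = 10 - 250/9 = -160/9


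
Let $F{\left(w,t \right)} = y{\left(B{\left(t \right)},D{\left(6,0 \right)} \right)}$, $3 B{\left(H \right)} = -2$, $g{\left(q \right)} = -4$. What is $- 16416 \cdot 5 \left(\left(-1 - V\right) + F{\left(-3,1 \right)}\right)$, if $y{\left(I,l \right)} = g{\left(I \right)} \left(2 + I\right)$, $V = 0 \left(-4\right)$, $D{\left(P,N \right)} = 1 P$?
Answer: $519840$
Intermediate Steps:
$D{\left(P,N \right)} = P$
$V = 0$
$B{\left(H \right)} = - \frac{2}{3}$ ($B{\left(H \right)} = \frac{1}{3} \left(-2\right) = - \frac{2}{3}$)
$y{\left(I,l \right)} = -8 - 4 I$ ($y{\left(I,l \right)} = - 4 \left(2 + I\right) = -8 - 4 I$)
$F{\left(w,t \right)} = - \frac{16}{3}$ ($F{\left(w,t \right)} = -8 - - \frac{8}{3} = -8 + \frac{8}{3} = - \frac{16}{3}$)
$- 16416 \cdot 5 \left(\left(-1 - V\right) + F{\left(-3,1 \right)}\right) = - 16416 \cdot 5 \left(\left(-1 - 0\right) - \frac{16}{3}\right) = - 16416 \cdot 5 \left(\left(-1 + 0\right) - \frac{16}{3}\right) = - 16416 \cdot 5 \left(-1 - \frac{16}{3}\right) = - 16416 \cdot 5 \left(- \frac{19}{3}\right) = \left(-16416\right) \left(- \frac{95}{3}\right) = 519840$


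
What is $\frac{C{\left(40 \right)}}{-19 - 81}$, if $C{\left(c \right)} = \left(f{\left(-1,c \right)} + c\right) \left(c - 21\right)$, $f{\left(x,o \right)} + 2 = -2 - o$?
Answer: $\frac{19}{25} \approx 0.76$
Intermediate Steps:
$f{\left(x,o \right)} = -4 - o$ ($f{\left(x,o \right)} = -2 - \left(2 + o\right) = -4 - o$)
$C{\left(c \right)} = 84 - 4 c$ ($C{\left(c \right)} = \left(\left(-4 - c\right) + c\right) \left(c - 21\right) = - 4 \left(-21 + c\right) = 84 - 4 c$)
$\frac{C{\left(40 \right)}}{-19 - 81} = \frac{84 - 160}{-19 - 81} = - \frac{76}{-100} = \left(-76\right) \left(- \frac{1}{100}\right) = \frac{19}{25}$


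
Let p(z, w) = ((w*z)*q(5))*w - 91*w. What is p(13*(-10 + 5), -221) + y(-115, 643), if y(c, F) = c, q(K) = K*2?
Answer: -31726654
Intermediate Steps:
q(K) = 2*K
p(z, w) = -91*w + 10*z*w**2 (p(z, w) = ((w*z)*(2*5))*w - 91*w = ((w*z)*10)*w - 91*w = (10*w*z)*w - 91*w = 10*z*w**2 - 91*w = -91*w + 10*z*w**2)
p(13*(-10 + 5), -221) + y(-115, 643) = -221*(-91 + 10*(-221)*(13*(-10 + 5))) - 115 = -221*(-91 + 10*(-221)*(13*(-5))) - 115 = -221*(-91 + 10*(-221)*(-65)) - 115 = -221*(-91 + 143650) - 115 = -221*143559 - 115 = -31726539 - 115 = -31726654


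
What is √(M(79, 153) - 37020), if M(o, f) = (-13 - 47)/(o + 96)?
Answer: 12*I*√314930/35 ≈ 192.41*I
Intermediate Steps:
M(o, f) = -60/(96 + o)
√(M(79, 153) - 37020) = √(-60/(96 + 79) - 37020) = √(-60/175 - 37020) = √(-60*1/175 - 37020) = √(-12/35 - 37020) = √(-1295712/35) = 12*I*√314930/35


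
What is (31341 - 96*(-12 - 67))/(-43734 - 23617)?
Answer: -38925/67351 ≈ -0.57794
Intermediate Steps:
(31341 - 96*(-12 - 67))/(-43734 - 23617) = (31341 - 96*(-79))/(-67351) = (31341 + 7584)*(-1/67351) = 38925*(-1/67351) = -38925/67351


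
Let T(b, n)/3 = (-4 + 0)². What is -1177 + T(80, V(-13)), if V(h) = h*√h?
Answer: -1129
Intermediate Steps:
V(h) = h^(3/2)
T(b, n) = 48 (T(b, n) = 3*(-4 + 0)² = 3*(-4)² = 3*16 = 48)
-1177 + T(80, V(-13)) = -1177 + 48 = -1129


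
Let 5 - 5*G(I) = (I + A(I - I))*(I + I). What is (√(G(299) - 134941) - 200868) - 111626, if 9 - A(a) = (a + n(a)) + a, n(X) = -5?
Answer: -312494 + I*√4309370/5 ≈ -3.1249e+5 + 415.18*I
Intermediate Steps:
A(a) = 14 - 2*a (A(a) = 9 - ((a - 5) + a) = 9 - ((-5 + a) + a) = 9 - (-5 + 2*a) = 9 + (5 - 2*a) = 14 - 2*a)
G(I) = 1 - 2*I*(14 + I)/5 (G(I) = 1 - (I + (14 - 2*(I - I)))*(I + I)/5 = 1 - (I + (14 - 2*0))*2*I/5 = 1 - (I + (14 + 0))*2*I/5 = 1 - (I + 14)*2*I/5 = 1 - (14 + I)*2*I/5 = 1 - 2*I*(14 + I)/5)
(√(G(299) - 134941) - 200868) - 111626 = (√((1 - 28/5*299 - ⅖*299²) - 134941) - 200868) - 111626 = (√((1 - 8372/5 - ⅖*89401) - 134941) - 200868) - 111626 = (√((1 - 8372/5 - 178802/5) - 134941) - 200868) - 111626 = (√(-187169/5 - 134941) - 200868) - 111626 = (√(-861874/5) - 200868) - 111626 = (I*√4309370/5 - 200868) - 111626 = (-200868 + I*√4309370/5) - 111626 = -312494 + I*√4309370/5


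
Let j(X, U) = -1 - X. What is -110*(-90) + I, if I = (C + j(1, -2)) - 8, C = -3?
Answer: 9887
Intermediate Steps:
I = -13 (I = (-3 + (-1 - 1*1)) - 8 = (-3 + (-1 - 1)) - 8 = (-3 - 2) - 8 = -5 - 8 = -13)
-110*(-90) + I = -110*(-90) - 13 = 9900 - 13 = 9887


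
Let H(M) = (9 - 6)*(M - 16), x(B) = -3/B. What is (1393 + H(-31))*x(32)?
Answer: -939/8 ≈ -117.38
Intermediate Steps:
H(M) = -48 + 3*M (H(M) = 3*(-16 + M) = -48 + 3*M)
(1393 + H(-31))*x(32) = (1393 + (-48 + 3*(-31)))*(-3/32) = (1393 + (-48 - 93))*(-3*1/32) = (1393 - 141)*(-3/32) = 1252*(-3/32) = -939/8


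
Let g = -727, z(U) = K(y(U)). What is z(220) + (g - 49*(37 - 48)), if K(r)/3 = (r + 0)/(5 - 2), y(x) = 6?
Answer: -182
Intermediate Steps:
K(r) = r (K(r) = 3*((r + 0)/(5 - 2)) = 3*(r/3) = r)
z(U) = 6
z(220) + (g - 49*(37 - 48)) = 6 + (-727 - 49*(37 - 48)) = 6 + (-727 - 49*(-11)) = 6 + (-727 - 1*(-539)) = 6 + (-727 + 539) = 6 - 188 = -182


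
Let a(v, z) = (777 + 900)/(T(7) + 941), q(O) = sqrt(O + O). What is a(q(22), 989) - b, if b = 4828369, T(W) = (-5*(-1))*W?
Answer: -4712486467/976 ≈ -4.8284e+6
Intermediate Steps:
q(O) = sqrt(2)*sqrt(O) (q(O) = sqrt(2*O) = sqrt(2)*sqrt(O))
T(W) = 5*W
a(v, z) = 1677/976 (a(v, z) = (777 + 900)/(5*7 + 941) = 1677/(35 + 941) = 1677/976)
a(q(22), 989) - b = 1677/976 - 1*4828369 = 1677/976 - 4828369 = -4712486467/976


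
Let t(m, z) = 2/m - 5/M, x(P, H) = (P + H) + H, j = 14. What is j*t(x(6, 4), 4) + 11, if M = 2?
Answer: -22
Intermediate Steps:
x(P, H) = P + 2*H (x(P, H) = (H + P) + H = P + 2*H)
t(m, z) = -5/2 + 2/m (t(m, z) = 2/m - 5/2 = -5/2 + 2/m)
j*t(x(6, 4), 4) + 11 = 14*(-5/2 + 2/(6 + 2*4)) + 11 = 14*(-5/2 + 2/(6 + 8)) + 11 = 14*(-5/2 + 2/14) + 11 = 14*(-5/2 + 2*(1/14)) + 11 = 14*(-5/2 + 1/7) + 11 = 14*(-33/14) + 11 = -33 + 11 = -22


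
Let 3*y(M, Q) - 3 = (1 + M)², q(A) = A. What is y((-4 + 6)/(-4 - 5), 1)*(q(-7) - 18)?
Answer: -7300/243 ≈ -30.041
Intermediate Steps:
y(M, Q) = 1 + (1 + M)²/3
y((-4 + 6)/(-4 - 5), 1)*(q(-7) - 18) = (1 + (1 + (-4 + 6)/(-4 - 5))²/3)*(-7 - 18) = (1 + (1 + 2/(-9))²/3)*(-25) = (1 + (1 + 2*(-⅑))²/3)*(-25) = (1 + (1 - 2/9)²/3)*(-25) = (1 + (7/9)²/3)*(-25) = (1 + (⅓)*(49/81))*(-25) = (1 + 49/243)*(-25) = (292/243)*(-25) = -7300/243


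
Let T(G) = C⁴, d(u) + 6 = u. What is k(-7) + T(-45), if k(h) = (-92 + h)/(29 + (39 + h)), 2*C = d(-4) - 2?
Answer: 78957/61 ≈ 1294.4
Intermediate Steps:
d(u) = -6 + u
C = -6 (C = ((-6 - 4) - 2)/2 = (-10 - 2)/2 = (½)*(-12) = -6)
T(G) = 1296 (T(G) = (-6)⁴ = 1296)
k(h) = (-92 + h)/(68 + h)
k(-7) + T(-45) = (-92 - 7)/(68 - 7) + 1296 = -99/61 + 1296 = 78957/61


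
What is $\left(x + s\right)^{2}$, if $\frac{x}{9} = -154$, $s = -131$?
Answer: $2301289$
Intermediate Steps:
$x = -1386$ ($x = 9 \left(-154\right) = -1386$)
$\left(x + s\right)^{2} = \left(-1386 - 131\right)^{2} = \left(-1517\right)^{2} = 2301289$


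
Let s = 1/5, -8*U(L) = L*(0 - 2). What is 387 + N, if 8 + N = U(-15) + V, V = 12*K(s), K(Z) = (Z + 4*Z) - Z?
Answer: 7697/20 ≈ 384.85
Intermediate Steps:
U(L) = L/4 (U(L) = -L*(0 - 2)/8 = -L*(-2)/8 = -(-1)*L/4 = L/4)
s = ⅕ (s = 1*(⅕) = ⅕ ≈ 0.20000)
K(Z) = 4*Z (K(Z) = 5*Z - Z = 4*Z)
V = 48/5 (V = 12*(4*(⅕)) = 12*(⅘) = 48/5 ≈ 9.6000)
N = -43/20 (N = -8 + ((¼)*(-15) + 48/5) = -8 + (-15/4 + 48/5) = -8 + 117/20 = -43/20 ≈ -2.1500)
387 + N = 387 - 43/20 = 7697/20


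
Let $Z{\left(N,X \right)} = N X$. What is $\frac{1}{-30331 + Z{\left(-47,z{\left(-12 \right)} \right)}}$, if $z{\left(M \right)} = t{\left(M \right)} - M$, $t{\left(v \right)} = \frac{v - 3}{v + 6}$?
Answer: $- \frac{2}{62025} \approx -3.2245 \cdot 10^{-5}$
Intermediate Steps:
$t{\left(v \right)} = \frac{-3 + v}{6 + v}$
$z{\left(M \right)} = - M + \frac{-3 + M}{6 + M}$ ($z{\left(M \right)} = \frac{-3 + M}{6 + M} - M = - M + \frac{-3 + M}{6 + M}$)
$\frac{1}{-30331 + Z{\left(-47,z{\left(-12 \right)} \right)}} = \frac{1}{-30331 - 47 \frac{-3 - 12 - - 12 \left(6 - 12\right)}{6 - 12}} = \frac{1}{-30331 - 47 \frac{-3 - 12 - \left(-12\right) \left(-6\right)}{-6}} = \frac{1}{-30331 - 47 \left(- \frac{-3 - 12 - 72}{6}\right)} = \frac{1}{-30331 - 47 \left(\left(- \frac{1}{6}\right) \left(-87\right)\right)} = \frac{1}{-30331 - \frac{1363}{2}} = \frac{1}{- \frac{62025}{2}} = - \frac{2}{62025}$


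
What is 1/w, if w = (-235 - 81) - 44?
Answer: -1/360 ≈ -0.0027778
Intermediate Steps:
w = -360 (w = -316 - 44 = -360)
1/w = 1/(-360) = -1/360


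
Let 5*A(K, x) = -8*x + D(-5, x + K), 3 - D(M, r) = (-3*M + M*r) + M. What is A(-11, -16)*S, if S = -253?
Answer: 3542/5 ≈ 708.40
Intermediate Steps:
D(M, r) = 3 + 2*M - M*r (D(M, r) = 3 - ((-3*M + M*r) + M) = 3 - (-2*M + M*r) = 3 + (2*M - M*r) = 3 + 2*M - M*r)
A(K, x) = -7/5 + K - 3*x/5 (A(K, x) = (-8*x + (3 + 2*(-5) - 1*(-5)*(x + K)))/5 = (-8*x + (3 - 10 - 1*(-5)*(K + x)))/5 = (-8*x + (3 - 10 + (5*K + 5*x)))/5 = (-8*x + (-7 + 5*K + 5*x))/5 = (-7 - 3*x + 5*K)/5 = -7/5 + K - 3*x/5)
A(-11, -16)*S = (-7/5 - 11 - ⅗*(-16))*(-253) = (-7/5 - 11 + 48/5)*(-253) = -14/5*(-253) = 3542/5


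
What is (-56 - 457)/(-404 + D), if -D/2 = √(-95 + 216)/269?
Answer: 137997/108698 ≈ 1.2695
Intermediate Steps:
D = -22/269 (D = -2*√(-95 + 216)/269 = -2*√121/269 = -22/269 ≈ -0.081784)
(-56 - 457)/(-404 + D) = (-56 - 457)/(-404 - 22/269) = -513/(-108698/269) = -513*(-269/108698) = 137997/108698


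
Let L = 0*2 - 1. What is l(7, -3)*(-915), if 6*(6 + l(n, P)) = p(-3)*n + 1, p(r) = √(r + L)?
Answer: 10675/2 - 2135*I ≈ 5337.5 - 2135.0*I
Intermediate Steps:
L = -1 (L = 0 - 1 = -1)
p(r) = √(-1 + r) (p(r) = √(r - 1) = √(-1 + r))
l(n, P) = -35/6 + I*n/3 (l(n, P) = -6 + (√(-1 - 3)*n + 1)/6 = -6 + (√(-4)*n + 1)/6 = -6 + ((2*I)*n + 1)/6 = -6 + (2*I*n + 1)/6 = -6 + (1 + 2*I*n)/6 = -6 + (⅙ + I*n/3) = -35/6 + I*n/3)
l(7, -3)*(-915) = (-35/6 + (⅓)*I*7)*(-915) = (-35/6 + 7*I/3)*(-915) = 10675/2 - 2135*I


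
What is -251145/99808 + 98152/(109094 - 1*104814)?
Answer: 1090181777/53397280 ≈ 20.416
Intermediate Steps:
-251145/99808 + 98152/(109094 - 1*104814) = -251145*1/99808 + 98152/(109094 - 104814) = -251145/99808 + 98152/4280 = -251145/99808 + 98152*(1/4280) = -251145/99808 + 12269/535 = 1090181777/53397280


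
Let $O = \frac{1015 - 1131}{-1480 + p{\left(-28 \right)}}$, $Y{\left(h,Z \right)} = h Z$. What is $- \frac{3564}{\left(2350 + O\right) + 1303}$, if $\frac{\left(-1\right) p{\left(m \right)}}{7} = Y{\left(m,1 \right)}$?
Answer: $- \frac{572022}{586321} \approx -0.97561$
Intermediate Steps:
$Y{\left(h,Z \right)} = Z h$
$p{\left(m \right)} = - 7 m$ ($p{\left(m \right)} = - 7 \cdot 1 m = - 7 m$)
$O = \frac{29}{321}$ ($O = \frac{1015 - 1131}{-1480 - -196} = - \frac{116}{-1480 + 196} = - \frac{116}{-1284} = \left(-116\right) \left(- \frac{1}{1284}\right) = \frac{29}{321} \approx 0.090343$)
$- \frac{3564}{\left(2350 + O\right) + 1303} = - \frac{3564}{\left(2350 + \frac{29}{321}\right) + 1303} = - \frac{3564}{\frac{754379}{321} + 1303} = - \frac{3564}{\frac{1172642}{321}} = \left(-3564\right) \frac{321}{1172642} = - \frac{572022}{586321}$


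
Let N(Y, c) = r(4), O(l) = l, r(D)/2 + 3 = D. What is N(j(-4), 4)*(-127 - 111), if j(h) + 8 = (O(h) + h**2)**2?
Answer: -476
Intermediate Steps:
r(D) = -6 + 2*D
j(h) = -8 + (h + h**2)**2
N(Y, c) = 2 (N(Y, c) = -6 + 2*4 = -6 + 8 = 2)
N(j(-4), 4)*(-127 - 111) = 2*(-127 - 111) = 2*(-238) = -476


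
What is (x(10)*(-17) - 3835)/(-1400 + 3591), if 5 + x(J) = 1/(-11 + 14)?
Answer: -11267/6573 ≈ -1.7141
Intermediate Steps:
x(J) = -14/3 (x(J) = -5 + 1/(-11 + 14) = -5 + 1/3 = -5 + ⅓ = -14/3)
(x(10)*(-17) - 3835)/(-1400 + 3591) = (-14/3*(-17) - 3835)/(-1400 + 3591) = (238/3 - 3835)/2191 = -11267/3*1/2191 = -11267/6573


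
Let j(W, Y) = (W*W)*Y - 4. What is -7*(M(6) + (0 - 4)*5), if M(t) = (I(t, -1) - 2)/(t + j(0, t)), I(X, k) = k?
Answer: 301/2 ≈ 150.50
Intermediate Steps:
j(W, Y) = -4 + Y*W² (j(W, Y) = W²*Y - 4 = Y*W² - 4 = -4 + Y*W²)
M(t) = -3/(-4 + t) (M(t) = (-1 - 2)/(t + (-4 + t*0²)) = -3/(t + (-4 + t*0)) = -3/(t + (-4 + 0)) = -3/(t - 4) = -3/(-4 + t))
-7*(M(6) + (0 - 4)*5) = -7*(-3/(-4 + 6) + (0 - 4)*5) = -7*(-3/2 - 4*5) = -7*(-3*½ - 20) = -7*(-3/2 - 20) = -7*(-43/2) = 301/2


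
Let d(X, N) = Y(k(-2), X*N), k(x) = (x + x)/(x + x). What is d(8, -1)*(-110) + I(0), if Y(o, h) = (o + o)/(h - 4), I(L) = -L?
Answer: 55/3 ≈ 18.333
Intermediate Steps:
k(x) = 1 (k(x) = (2*x)/((2*x)) = (2*x)*(1/(2*x)) = 1)
Y(o, h) = 2*o/(-4 + h) (Y(o, h) = (2*o)/(-4 + h) = 2*o/(-4 + h))
d(X, N) = 2/(-4 + N*X) (d(X, N) = 2*1/(-4 + X*N) = 2*1/(-4 + N*X) = 2/(-4 + N*X))
d(8, -1)*(-110) + I(0) = (2/(-4 - 1*8))*(-110) - 1*0 = (2/(-4 - 8))*(-110) + 0 = (2/(-12))*(-110) + 0 = (2*(-1/12))*(-110) + 0 = -1/6*(-110) + 0 = 55/3 + 0 = 55/3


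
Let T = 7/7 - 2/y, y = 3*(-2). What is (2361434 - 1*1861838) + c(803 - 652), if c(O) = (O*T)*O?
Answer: 1589992/3 ≈ 5.3000e+5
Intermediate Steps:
y = -6
T = 4/3 (T = 7/7 - 2/(-6) = 7*(⅐) - 2*(-⅙) = 1 + ⅓ = 4/3 ≈ 1.3333)
c(O) = 4*O²/3 (c(O) = (O*(4/3))*O = (4*O/3)*O = 4*O²/3)
(2361434 - 1*1861838) + c(803 - 652) = (2361434 - 1*1861838) + 4*(803 - 652)²/3 = (2361434 - 1861838) + (4/3)*151² = 499596 + (4/3)*22801 = 499596 + 91204/3 = 1589992/3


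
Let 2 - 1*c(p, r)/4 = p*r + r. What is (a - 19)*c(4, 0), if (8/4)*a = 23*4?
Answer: 216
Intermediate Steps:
c(p, r) = 8 - 4*r - 4*p*r (c(p, r) = 8 - 4*(p*r + r) = 8 - 4*(r + p*r) = 8 + (-4*r - 4*p*r) = 8 - 4*r - 4*p*r)
a = 46 (a = (23*4)/2 = (1/2)*92 = 46)
(a - 19)*c(4, 0) = (46 - 19)*(8 - 4*0 - 4*4*0) = 27*(8 + 0 + 0) = 27*8 = 216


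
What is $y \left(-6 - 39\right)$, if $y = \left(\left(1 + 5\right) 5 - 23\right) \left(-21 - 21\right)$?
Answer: $13230$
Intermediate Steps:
$y = -294$ ($y = \left(6 \cdot 5 - 23\right) \left(-42\right) = \left(30 - 23\right) \left(-42\right) = 7 \left(-42\right) = -294$)
$y \left(-6 - 39\right) = - 294 \left(-6 - 39\right) = \left(-294\right) \left(-45\right) = 13230$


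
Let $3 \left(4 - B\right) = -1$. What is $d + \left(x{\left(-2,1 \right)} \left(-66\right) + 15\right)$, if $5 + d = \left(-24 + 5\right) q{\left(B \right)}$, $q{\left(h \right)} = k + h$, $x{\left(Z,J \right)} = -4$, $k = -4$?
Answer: $\frac{803}{3} \approx 267.67$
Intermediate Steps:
$B = \frac{13}{3}$ ($B = 4 - - \frac{1}{3} = 4 + \frac{1}{3} = \frac{13}{3} \approx 4.3333$)
$q{\left(h \right)} = -4 + h$
$d = - \frac{34}{3}$ ($d = -5 + \left(-24 + 5\right) \left(-4 + \frac{13}{3}\right) = -5 - \frac{19}{3} = - \frac{34}{3} \approx -11.333$)
$d + \left(x{\left(-2,1 \right)} \left(-66\right) + 15\right) = - \frac{34}{3} + \left(\left(-4\right) \left(-66\right) + 15\right) = - \frac{34}{3} + \left(264 + 15\right) = - \frac{34}{3} + 279 = \frac{803}{3}$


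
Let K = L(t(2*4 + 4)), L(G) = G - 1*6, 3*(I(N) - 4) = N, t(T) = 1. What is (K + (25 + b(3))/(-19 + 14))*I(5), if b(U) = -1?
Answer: -833/15 ≈ -55.533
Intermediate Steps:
I(N) = 4 + N/3
L(G) = -6 + G (L(G) = G - 6 = -6 + G)
K = -5 (K = -6 + 1 = -5)
(K + (25 + b(3))/(-19 + 14))*I(5) = (-5 + (25 - 1)/(-19 + 14))*(4 + (⅓)*5) = (-5 + 24/(-5))*(4 + 5/3) = (-5 + 24*(-⅕))*(17/3) = (-5 - 24/5)*(17/3) = -49/5*17/3 = -833/15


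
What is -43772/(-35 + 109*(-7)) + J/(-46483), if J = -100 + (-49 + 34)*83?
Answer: 1017863593/18546717 ≈ 54.881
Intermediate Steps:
J = -1345 (J = -100 - 15*83 = -100 - 1245 = -1345)
-43772/(-35 + 109*(-7)) + J/(-46483) = -43772/(-35 + 109*(-7)) - 1345/(-46483) = -43772/(-35 - 763) - 1345*(-1/46483) = -43772/(-798) + 1345/46483 = -43772*(-1/798) + 1345/46483 = 21886/399 + 1345/46483 = 1017863593/18546717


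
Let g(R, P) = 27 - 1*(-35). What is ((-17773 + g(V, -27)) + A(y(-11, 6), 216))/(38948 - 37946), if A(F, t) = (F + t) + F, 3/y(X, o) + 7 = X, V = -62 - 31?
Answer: -26243/1503 ≈ -17.460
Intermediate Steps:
V = -93
y(X, o) = 3/(-7 + X)
g(R, P) = 62 (g(R, P) = 27 + 35 = 62)
A(F, t) = t + 2*F
((-17773 + g(V, -27)) + A(y(-11, 6), 216))/(38948 - 37946) = ((-17773 + 62) + (216 + 2*(3/(-7 - 11))))/(38948 - 37946) = (-17711 + (216 + 2*(3/(-18))))/1002 = (-17711 + (216 + 2*(3*(-1/18))))*(1/1002) = (-17711 + (216 + 2*(-⅙)))*(1/1002) = (-17711 + (216 - ⅓))*(1/1002) = (-17711 + 647/3)*(1/1002) = -52486/3*1/1002 = -26243/1503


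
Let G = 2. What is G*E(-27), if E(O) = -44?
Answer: -88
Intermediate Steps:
G*E(-27) = 2*(-44) = -88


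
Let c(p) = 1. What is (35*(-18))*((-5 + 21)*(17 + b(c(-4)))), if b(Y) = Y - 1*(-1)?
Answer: -191520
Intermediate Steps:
b(Y) = 1 + Y (b(Y) = Y + 1 = 1 + Y)
(35*(-18))*((-5 + 21)*(17 + b(c(-4)))) = (35*(-18))*((-5 + 21)*(17 + (1 + 1))) = -10080*(17 + 2) = -10080*19 = -630*304 = -191520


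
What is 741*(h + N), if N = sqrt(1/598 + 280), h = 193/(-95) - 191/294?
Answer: -973531/490 + 57*sqrt(100129718)/46 ≈ 10413.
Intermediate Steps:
h = -74887/27930 (h = 193*(-1/95) - 191*1/294 = -193/95 - 191/294 = -74887/27930 ≈ -2.6812)
N = sqrt(100129718)/598 (N = sqrt(1/598 + 280) = sqrt(167441/598) = sqrt(100129718)/598 ≈ 16.733)
741*(h + N) = 741*(-74887/27930 + sqrt(100129718)/598) = -973531/490 + 57*sqrt(100129718)/46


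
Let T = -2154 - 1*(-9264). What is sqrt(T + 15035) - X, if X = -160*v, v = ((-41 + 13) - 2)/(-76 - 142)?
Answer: 2400/109 + sqrt(22145) ≈ 170.83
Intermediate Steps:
T = 7110 (T = -2154 + 9264 = 7110)
v = 15/109 (v = (-28 - 2)/(-218) = -30*(-1/218) = 15/109 ≈ 0.13761)
X = -2400/109 (X = -160*15/109 = -2400/109 ≈ -22.018)
sqrt(T + 15035) - X = sqrt(7110 + 15035) - 1*(-2400/109) = sqrt(22145) + 2400/109 = 2400/109 + sqrt(22145)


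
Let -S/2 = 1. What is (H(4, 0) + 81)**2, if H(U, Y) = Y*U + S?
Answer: 6241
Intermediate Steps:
S = -2 (S = -2*1 = -2)
H(U, Y) = -2 + U*Y (H(U, Y) = Y*U - 2 = U*Y - 2 = -2 + U*Y)
(H(4, 0) + 81)**2 = ((-2 + 4*0) + 81)**2 = ((-2 + 0) + 81)**2 = (-2 + 81)**2 = 79**2 = 6241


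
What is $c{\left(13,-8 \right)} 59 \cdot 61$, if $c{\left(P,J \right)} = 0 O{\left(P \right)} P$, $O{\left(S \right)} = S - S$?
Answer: $0$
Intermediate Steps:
$O{\left(S \right)} = 0$
$c{\left(P,J \right)} = 0$ ($c{\left(P,J \right)} = 0 \cdot 0 P = 0 P = 0$)
$c{\left(13,-8 \right)} 59 \cdot 61 = 0 \cdot 59 \cdot 61 = 0 \cdot 61 = 0$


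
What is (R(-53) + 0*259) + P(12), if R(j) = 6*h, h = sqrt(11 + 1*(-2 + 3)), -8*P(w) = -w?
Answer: 3/2 + 12*sqrt(3) ≈ 22.285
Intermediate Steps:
P(w) = w/8 (P(w) = -(-1)*w/8 = w/8)
h = 2*sqrt(3) (h = sqrt(11 + 1*1) = sqrt(11 + 1) = sqrt(12) = 2*sqrt(3) ≈ 3.4641)
R(j) = 12*sqrt(3) (R(j) = 6*(2*sqrt(3)) = 12*sqrt(3))
(R(-53) + 0*259) + P(12) = (12*sqrt(3) + 0*259) + (1/8)*12 = (12*sqrt(3) + 0) + 3/2 = 12*sqrt(3) + 3/2 = 3/2 + 12*sqrt(3)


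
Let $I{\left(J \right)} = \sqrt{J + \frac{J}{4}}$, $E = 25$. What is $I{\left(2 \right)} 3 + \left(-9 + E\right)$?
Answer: $16 + \frac{3 \sqrt{10}}{2} \approx 20.743$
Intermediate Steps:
$I{\left(J \right)} = \frac{\sqrt{5} \sqrt{J}}{2}$ ($I{\left(J \right)} = \sqrt{J + J \frac{1}{4}} = \sqrt{J + \frac{J}{4}} = \sqrt{\frac{5 J}{4}} = \frac{\sqrt{5} \sqrt{J}}{2}$)
$I{\left(2 \right)} 3 + \left(-9 + E\right) = \frac{\sqrt{5} \sqrt{2}}{2} \cdot 3 + \left(-9 + 25\right) = \frac{\sqrt{10}}{2} \cdot 3 + 16 = \frac{3 \sqrt{10}}{2} + 16 = 16 + \frac{3 \sqrt{10}}{2}$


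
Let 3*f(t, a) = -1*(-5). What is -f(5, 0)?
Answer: -5/3 ≈ -1.6667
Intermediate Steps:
f(t, a) = 5/3 (f(t, a) = (-1*(-5))/3 = (1/3)*5 = 5/3)
-f(5, 0) = -1*5/3 = -5/3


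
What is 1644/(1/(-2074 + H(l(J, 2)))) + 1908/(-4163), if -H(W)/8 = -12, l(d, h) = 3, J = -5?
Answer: -13537378524/4163 ≈ -3.2518e+6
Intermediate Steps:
H(W) = 96 (H(W) = -8*(-12) = 96)
1644/(1/(-2074 + H(l(J, 2)))) + 1908/(-4163) = 1644/(1/(-2074 + 96)) + 1908/(-4163) = 1644/(1/(-1978)) + 1908*(-1/4163) = 1644/(-1/1978) - 1908/4163 = 1644*(-1978) - 1908/4163 = -3251832 - 1908/4163 = -13537378524/4163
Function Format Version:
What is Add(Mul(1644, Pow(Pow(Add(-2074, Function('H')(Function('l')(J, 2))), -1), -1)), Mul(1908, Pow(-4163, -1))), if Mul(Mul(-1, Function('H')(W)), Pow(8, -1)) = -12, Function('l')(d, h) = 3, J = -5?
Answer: Rational(-13537378524, 4163) ≈ -3.2518e+6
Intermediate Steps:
Function('H')(W) = 96 (Function('H')(W) = Mul(-8, -12) = 96)
Add(Mul(1644, Pow(Pow(Add(-2074, Function('H')(Function('l')(J, 2))), -1), -1)), Mul(1908, Pow(-4163, -1))) = Add(Mul(1644, Pow(Pow(Add(-2074, 96), -1), -1)), Mul(1908, Pow(-4163, -1))) = Add(Mul(1644, Pow(Pow(-1978, -1), -1)), Mul(1908, Rational(-1, 4163))) = Add(Mul(1644, Pow(Rational(-1, 1978), -1)), Rational(-1908, 4163)) = Add(Mul(1644, -1978), Rational(-1908, 4163)) = Add(-3251832, Rational(-1908, 4163)) = Rational(-13537378524, 4163)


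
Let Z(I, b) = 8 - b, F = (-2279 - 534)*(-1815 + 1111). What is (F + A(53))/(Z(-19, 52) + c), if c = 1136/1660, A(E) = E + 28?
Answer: -117411385/2568 ≈ -45721.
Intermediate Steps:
A(E) = 28 + E
F = 1980352 (F = -2813*(-704) = 1980352)
c = 284/415 (c = 1136*(1/1660) = 284/415 ≈ 0.68434)
(F + A(53))/(Z(-19, 52) + c) = (1980352 + (28 + 53))/((8 - 1*52) + 284/415) = (1980352 + 81)/((8 - 52) + 284/415) = 1980433/(-44 + 284/415) = 1980433/(-17976/415) = 1980433*(-415/17976) = -117411385/2568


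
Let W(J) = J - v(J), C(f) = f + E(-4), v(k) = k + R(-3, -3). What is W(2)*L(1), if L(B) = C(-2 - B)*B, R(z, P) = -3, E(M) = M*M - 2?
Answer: 33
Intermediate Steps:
E(M) = -2 + M² (E(M) = M² - 2 = -2 + M²)
v(k) = -3 + k (v(k) = k - 3 = -3 + k)
C(f) = 14 + f (C(f) = f + (-2 + (-4)²) = f + (-2 + 16) = f + 14 = 14 + f)
W(J) = 3 (W(J) = J - (-3 + J) = J + (3 - J) = 3)
L(B) = B*(12 - B) (L(B) = (14 + (-2 - B))*B = (12 - B)*B = B*(12 - B))
W(2)*L(1) = 3*(1*(12 - 1*1)) = 3*(1*(12 - 1)) = 3*(1*11) = 3*11 = 33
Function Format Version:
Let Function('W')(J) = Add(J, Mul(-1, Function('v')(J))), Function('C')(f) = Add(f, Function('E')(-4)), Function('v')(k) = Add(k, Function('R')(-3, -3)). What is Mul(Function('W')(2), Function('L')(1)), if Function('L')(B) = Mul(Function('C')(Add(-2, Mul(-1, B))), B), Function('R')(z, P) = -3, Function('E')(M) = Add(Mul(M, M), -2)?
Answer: 33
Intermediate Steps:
Function('E')(M) = Add(-2, Pow(M, 2)) (Function('E')(M) = Add(Pow(M, 2), -2) = Add(-2, Pow(M, 2)))
Function('v')(k) = Add(-3, k) (Function('v')(k) = Add(k, -3) = Add(-3, k))
Function('C')(f) = Add(14, f) (Function('C')(f) = Add(f, Add(-2, Pow(-4, 2))) = Add(f, Add(-2, 16)) = Add(f, 14) = Add(14, f))
Function('W')(J) = 3 (Function('W')(J) = Add(J, Mul(-1, Add(-3, J))) = Add(J, Add(3, Mul(-1, J))) = 3)
Function('L')(B) = Mul(B, Add(12, Mul(-1, B))) (Function('L')(B) = Mul(Add(14, Add(-2, Mul(-1, B))), B) = Mul(Add(12, Mul(-1, B)), B) = Mul(B, Add(12, Mul(-1, B))))
Mul(Function('W')(2), Function('L')(1)) = Mul(3, Mul(1, Add(12, Mul(-1, 1)))) = Mul(3, Mul(1, Add(12, -1))) = Mul(3, Mul(1, 11)) = Mul(3, 11) = 33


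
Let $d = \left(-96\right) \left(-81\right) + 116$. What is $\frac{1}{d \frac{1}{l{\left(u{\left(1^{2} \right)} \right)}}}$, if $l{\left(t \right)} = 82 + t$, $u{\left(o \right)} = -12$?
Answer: $\frac{35}{3946} \approx 0.0088697$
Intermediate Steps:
$d = 7892$ ($d = 7776 + 116 = 7892$)
$\frac{1}{d \frac{1}{l{\left(u{\left(1^{2} \right)} \right)}}} = \frac{1}{7892 \frac{1}{82 - 12}} = \frac{1}{7892 \cdot \frac{1}{70}} = \frac{1}{\frac{3946}{35}} = \frac{35}{3946}$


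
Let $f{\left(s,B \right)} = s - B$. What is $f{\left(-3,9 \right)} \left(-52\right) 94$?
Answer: $58656$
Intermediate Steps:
$f{\left(-3,9 \right)} \left(-52\right) 94 = \left(-3 - 9\right) \left(-52\right) 94 = \left(-12\right) \left(-52\right) 94 = 624 \cdot 94 = 58656$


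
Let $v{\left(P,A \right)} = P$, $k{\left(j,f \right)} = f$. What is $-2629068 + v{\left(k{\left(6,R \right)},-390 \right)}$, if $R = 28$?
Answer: $-2629040$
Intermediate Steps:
$-2629068 + v{\left(k{\left(6,R \right)},-390 \right)} = -2629068 + 28 = -2629040$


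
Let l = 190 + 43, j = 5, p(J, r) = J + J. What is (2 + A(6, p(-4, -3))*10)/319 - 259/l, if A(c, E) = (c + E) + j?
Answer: -75165/74327 ≈ -1.0113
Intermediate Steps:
p(J, r) = 2*J
A(c, E) = 5 + E + c (A(c, E) = (c + E) + 5 = (E + c) + 5 = 5 + E + c)
l = 233
(2 + A(6, p(-4, -3))*10)/319 - 259/l = (2 + (5 + 2*(-4) + 6)*10)/319 - 259/233 = (2 + (5 - 8 + 6)*10)*(1/319) - 259*1/233 = (2 + 3*10)*(1/319) - 259/233 = (2 + 30)*(1/319) - 259/233 = 32*(1/319) - 259/233 = 32/319 - 259/233 = -75165/74327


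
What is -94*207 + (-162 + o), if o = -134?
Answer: -19754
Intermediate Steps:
-94*207 + (-162 + o) = -94*207 + (-162 - 134) = -19458 - 296 = -19754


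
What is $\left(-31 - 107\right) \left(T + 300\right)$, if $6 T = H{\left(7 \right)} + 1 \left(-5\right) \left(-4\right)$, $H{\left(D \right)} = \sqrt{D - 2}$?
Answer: $-41860 - 23 \sqrt{5} \approx -41911.0$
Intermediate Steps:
$H{\left(D \right)} = \sqrt{-2 + D}$
$T = \frac{10}{3} + \frac{\sqrt{5}}{6}$ ($T = \frac{\sqrt{-2 + 7} + 1 \left(-5\right) \left(-4\right)}{6} = \frac{\sqrt{5} - -20}{6} = \frac{\sqrt{5} + 20}{6} = \frac{20 + \sqrt{5}}{6} = \frac{10}{3} + \frac{\sqrt{5}}{6} \approx 3.706$)
$\left(-31 - 107\right) \left(T + 300\right) = \left(-31 - 107\right) \left(\left(\frac{10}{3} + \frac{\sqrt{5}}{6}\right) + 300\right) = - 138 \left(\frac{910}{3} + \frac{\sqrt{5}}{6}\right) = -41860 - 23 \sqrt{5}$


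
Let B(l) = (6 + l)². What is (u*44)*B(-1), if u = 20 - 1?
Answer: 20900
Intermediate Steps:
u = 19
(u*44)*B(-1) = (19*44)*(6 - 1)² = 836*5² = 836*25 = 20900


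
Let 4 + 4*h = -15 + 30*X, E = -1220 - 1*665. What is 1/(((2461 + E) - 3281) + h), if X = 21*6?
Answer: -4/7059 ≈ -0.00056665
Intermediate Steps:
E = -1885 (E = -1220 - 665 = -1885)
X = 126
h = 3761/4 (h = -1 + (-15 + 30*126)/4 = -1 + (-15 + 3780)/4 = -1 + (¼)*3765 = -1 + 3765/4 = 3761/4 ≈ 940.25)
1/(((2461 + E) - 3281) + h) = 1/(((2461 - 1885) - 3281) + 3761/4) = 1/((576 - 3281) + 3761/4) = 1/(-2705 + 3761/4) = 1/(-7059/4) = -4/7059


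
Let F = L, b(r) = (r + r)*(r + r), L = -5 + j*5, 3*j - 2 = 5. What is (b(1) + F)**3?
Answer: 32768/27 ≈ 1213.6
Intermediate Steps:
j = 7/3 (j = 2/3 + (1/3)*5 = 2/3 + 5/3 = 7/3 ≈ 2.3333)
L = 20/3 (L = -5 + (7/3)*5 = -5 + 35/3 = 20/3 ≈ 6.6667)
b(r) = 4*r**2 (b(r) = (2*r)*(2*r) = 4*r**2)
F = 20/3 ≈ 6.6667
(b(1) + F)**3 = (4*1**2 + 20/3)**3 = (4*1 + 20/3)**3 = (4 + 20/3)**3 = (32/3)**3 = 32768/27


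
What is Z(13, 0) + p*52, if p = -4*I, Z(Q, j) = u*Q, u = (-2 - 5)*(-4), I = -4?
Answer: 1196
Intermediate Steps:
u = 28 (u = -7*(-4) = 28)
Z(Q, j) = 28*Q
p = 16 (p = -4*(-4) = 16)
Z(13, 0) + p*52 = 28*13 + 16*52 = 364 + 832 = 1196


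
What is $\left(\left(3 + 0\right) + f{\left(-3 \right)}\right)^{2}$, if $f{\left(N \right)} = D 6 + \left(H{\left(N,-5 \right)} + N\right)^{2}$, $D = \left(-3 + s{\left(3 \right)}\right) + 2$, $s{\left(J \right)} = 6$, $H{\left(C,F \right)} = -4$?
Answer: $6724$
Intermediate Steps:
$D = 5$ ($D = \left(-3 + 6\right) + 2 = 3 + 2 = 5$)
$f{\left(N \right)} = 30 + \left(-4 + N\right)^{2}$ ($f{\left(N \right)} = 5 \cdot 6 + \left(-4 + N\right)^{2} = 30 + \left(-4 + N\right)^{2}$)
$\left(\left(3 + 0\right) + f{\left(-3 \right)}\right)^{2} = \left(\left(3 + 0\right) + \left(30 + \left(-4 - 3\right)^{2}\right)\right)^{2} = \left(3 + \left(30 + \left(-7\right)^{2}\right)\right)^{2} = \left(3 + \left(30 + 49\right)\right)^{2} = \left(3 + 79\right)^{2} = 82^{2} = 6724$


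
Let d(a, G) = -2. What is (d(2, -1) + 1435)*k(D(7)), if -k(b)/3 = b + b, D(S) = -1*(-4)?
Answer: -34392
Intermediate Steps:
D(S) = 4
k(b) = -6*b (k(b) = -3*(b + b) = -6*b)
(d(2, -1) + 1435)*k(D(7)) = (-2 + 1435)*(-6*4) = 1433*(-24) = -34392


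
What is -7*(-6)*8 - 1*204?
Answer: 132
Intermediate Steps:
-7*(-6)*8 - 1*204 = 42*8 - 204 = 336 - 204 = 132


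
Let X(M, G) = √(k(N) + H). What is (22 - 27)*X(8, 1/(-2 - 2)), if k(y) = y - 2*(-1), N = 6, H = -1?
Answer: -5*√7 ≈ -13.229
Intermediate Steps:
k(y) = 2 + y (k(y) = y + 2 = 2 + y)
X(M, G) = √7 (X(M, G) = √((2 + 6) - 1) = √(8 - 1) = √7)
(22 - 27)*X(8, 1/(-2 - 2)) = (22 - 27)*√7 = -5*√7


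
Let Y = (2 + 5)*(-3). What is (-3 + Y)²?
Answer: 576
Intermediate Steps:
Y = -21 (Y = 7*(-3) = -21)
(-3 + Y)² = (-3 - 21)² = (-24)² = 576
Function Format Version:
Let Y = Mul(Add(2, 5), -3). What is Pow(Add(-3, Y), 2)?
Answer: 576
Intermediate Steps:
Y = -21 (Y = Mul(7, -3) = -21)
Pow(Add(-3, Y), 2) = Pow(Add(-3, -21), 2) = Pow(-24, 2) = 576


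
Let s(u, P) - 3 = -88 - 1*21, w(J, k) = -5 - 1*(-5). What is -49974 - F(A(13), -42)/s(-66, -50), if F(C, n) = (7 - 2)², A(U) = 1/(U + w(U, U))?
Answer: -5297219/106 ≈ -49974.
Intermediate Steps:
w(J, k) = 0 (w(J, k) = -5 + 5 = 0)
s(u, P) = -106 (s(u, P) = 3 + (-88 - 1*21) = 3 + (-88 - 21) = 3 - 109 = -106)
A(U) = 1/U (A(U) = 1/(U + 0) = 1/U)
F(C, n) = 25 (F(C, n) = 5² = 25)
-49974 - F(A(13), -42)/s(-66, -50) = -49974 - 25/(-106) = -49974 - 25*(-1)/106 = -49974 - 1*(-25/106) = -49974 + 25/106 = -5297219/106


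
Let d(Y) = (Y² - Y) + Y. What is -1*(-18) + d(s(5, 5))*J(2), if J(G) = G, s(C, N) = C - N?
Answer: 18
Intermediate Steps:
d(Y) = Y²
-1*(-18) + d(s(5, 5))*J(2) = -1*(-18) + (5 - 1*5)²*2 = 18 + (5 - 5)²*2 = 18 + 0²*2 = 18 + 0*2 = 18 + 0 = 18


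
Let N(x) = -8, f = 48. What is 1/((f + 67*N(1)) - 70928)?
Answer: -1/71416 ≈ -1.4002e-5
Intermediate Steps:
1/((f + 67*N(1)) - 70928) = 1/((48 + 67*(-8)) - 70928) = 1/((48 - 536) - 70928) = 1/(-488 - 70928) = 1/(-71416) = -1/71416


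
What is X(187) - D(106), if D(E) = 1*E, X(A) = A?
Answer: 81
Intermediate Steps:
D(E) = E
X(187) - D(106) = 187 - 1*106 = 187 - 106 = 81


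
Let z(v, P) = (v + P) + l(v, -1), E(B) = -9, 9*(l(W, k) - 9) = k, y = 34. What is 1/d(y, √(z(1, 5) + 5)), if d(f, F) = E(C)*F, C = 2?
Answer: -√179/537 ≈ -0.024915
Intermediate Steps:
l(W, k) = 9 + k/9
z(v, P) = 80/9 + P + v (z(v, P) = (v + P) + (9 + (⅑)*(-1)) = (P + v) + (9 - ⅑) = (P + v) + 80/9 = 80/9 + P + v)
d(f, F) = -9*F
1/d(y, √(z(1, 5) + 5)) = 1/(-9*√((80/9 + 5 + 1) + 5)) = 1/(-9*√(134/9 + 5)) = 1/(-3*√179) = -√179/537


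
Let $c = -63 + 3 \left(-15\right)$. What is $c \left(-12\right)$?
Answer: $1296$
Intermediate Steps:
$c = -108$ ($c = -63 - 45 = -108$)
$c \left(-12\right) = \left(-108\right) \left(-12\right) = 1296$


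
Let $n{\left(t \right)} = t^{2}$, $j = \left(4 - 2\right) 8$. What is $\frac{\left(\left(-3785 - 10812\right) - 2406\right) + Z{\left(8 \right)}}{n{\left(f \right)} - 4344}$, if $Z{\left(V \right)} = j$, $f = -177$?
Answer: $- \frac{16987}{26985} \approx -0.6295$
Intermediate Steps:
$j = 16$ ($j = 2 \cdot 8 = 16$)
$Z{\left(V \right)} = 16$
$\frac{\left(\left(-3785 - 10812\right) - 2406\right) + Z{\left(8 \right)}}{n{\left(f \right)} - 4344} = \frac{\left(\left(-3785 - 10812\right) - 2406\right) + 16}{\left(-177\right)^{2} - 4344} = \frac{\left(-14597 - 2406\right) + 16}{31329 - 4344} = \frac{-17003 + 16}{26985} = \left(-16987\right) \frac{1}{26985} = - \frac{16987}{26985}$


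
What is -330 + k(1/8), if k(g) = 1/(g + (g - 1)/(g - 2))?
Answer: -23310/71 ≈ -328.31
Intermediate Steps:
k(g) = 1/(g + (-1 + g)/(-2 + g))
-330 + k(1/8) = -330 + (2 - 1/8)/(1 + 1/8 - (1/8)²) = -330 + (2 - 1*⅛)/(1 + ⅛ - (⅛)²) = -330 + (2 - ⅛)/(1 + ⅛ - 1*1/64) = -330 + (15/8)/(1 + ⅛ - 1/64) = -330 + (15/8)/(71/64) = -330 + (64/71)*(15/8) = -330 + 120/71 = -23310/71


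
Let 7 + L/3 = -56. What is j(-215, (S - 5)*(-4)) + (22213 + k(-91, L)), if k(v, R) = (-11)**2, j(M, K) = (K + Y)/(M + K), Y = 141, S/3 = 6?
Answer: 67001/3 ≈ 22334.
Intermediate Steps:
S = 18 (S = 3*6 = 18)
L = -189 (L = -21 + 3*(-56) = -21 - 168 = -189)
j(M, K) = (141 + K)/(K + M) (j(M, K) = (K + 141)/(M + K) = (141 + K)/(K + M))
k(v, R) = 121
j(-215, (S - 5)*(-4)) + (22213 + k(-91, L)) = (141 + (18 - 5)*(-4))/((18 - 5)*(-4) - 215) + (22213 + 121) = (141 + 13*(-4))/(13*(-4) - 215) + 22334 = (141 - 52)/(-52 - 215) + 22334 = 89/(-267) + 22334 = -1/267*89 + 22334 = -1/3 + 22334 = 67001/3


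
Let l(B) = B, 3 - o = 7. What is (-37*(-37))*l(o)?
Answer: -5476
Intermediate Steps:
o = -4 (o = 3 - 1*7 = 3 - 7 = -4)
(-37*(-37))*l(o) = -37*(-37)*(-4) = 1369*(-4) = -5476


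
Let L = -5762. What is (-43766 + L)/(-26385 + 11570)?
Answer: 49528/14815 ≈ 3.3431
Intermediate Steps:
(-43766 + L)/(-26385 + 11570) = (-43766 - 5762)/(-26385 + 11570) = -49528/(-14815) = -49528*(-1/14815) = 49528/14815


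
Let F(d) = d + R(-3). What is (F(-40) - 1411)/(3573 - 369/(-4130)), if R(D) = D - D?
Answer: -5992630/14756859 ≈ -0.40609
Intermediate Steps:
R(D) = 0
F(d) = d (F(d) = d + 0 = d)
(F(-40) - 1411)/(3573 - 369/(-4130)) = (-40 - 1411)/(3573 - 369/(-4130)) = -1451/(3573 - 369*(-1/4130)) = -1451/(3573 + 369/4130) = -1451/14756859/4130 = -1451*4130/14756859 = -5992630/14756859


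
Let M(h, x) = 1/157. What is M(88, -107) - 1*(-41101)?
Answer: 6452858/157 ≈ 41101.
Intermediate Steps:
M(h, x) = 1/157
M(88, -107) - 1*(-41101) = 1/157 - 1*(-41101) = 1/157 + 41101 = 6452858/157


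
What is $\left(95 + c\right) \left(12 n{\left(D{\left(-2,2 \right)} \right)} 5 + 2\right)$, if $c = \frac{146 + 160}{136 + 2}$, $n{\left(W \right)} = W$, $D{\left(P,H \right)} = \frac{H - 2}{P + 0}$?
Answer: $\frac{4472}{23} \approx 194.43$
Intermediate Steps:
$D{\left(P,H \right)} = \frac{-2 + H}{P}$
$c = \frac{51}{23}$ ($c = \frac{306}{138} = 306 \cdot \frac{1}{138} = \frac{51}{23} \approx 2.2174$)
$\left(95 + c\right) \left(12 n{\left(D{\left(-2,2 \right)} \right)} 5 + 2\right) = \left(95 + \frac{51}{23}\right) \left(12 \frac{-2 + 2}{-2} \cdot 5 + 2\right) = \frac{2236 \left(12 \left(- \frac{1}{2}\right) 0 \cdot 5 + 2\right)}{23} = \frac{2236 \left(12 \cdot 0 \cdot 5 + 2\right)}{23} = \frac{2236 \left(12 \cdot 0 + 2\right)}{23} = \frac{2236 \left(0 + 2\right)}{23} = \frac{2236}{23} \cdot 2 = \frac{4472}{23}$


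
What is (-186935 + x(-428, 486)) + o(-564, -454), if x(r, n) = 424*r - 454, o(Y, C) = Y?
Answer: -369425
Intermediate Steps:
x(r, n) = -454 + 424*r
(-186935 + x(-428, 486)) + o(-564, -454) = (-186935 + (-454 + 424*(-428))) - 564 = (-186935 + (-454 - 181472)) - 564 = (-186935 - 181926) - 564 = -368861 - 564 = -369425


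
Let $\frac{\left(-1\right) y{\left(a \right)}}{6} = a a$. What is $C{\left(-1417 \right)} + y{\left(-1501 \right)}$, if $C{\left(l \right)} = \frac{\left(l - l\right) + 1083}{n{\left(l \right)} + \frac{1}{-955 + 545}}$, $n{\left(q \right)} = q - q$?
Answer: $-13962036$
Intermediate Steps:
$n{\left(q \right)} = 0$
$y{\left(a \right)} = - 6 a^{2}$ ($y{\left(a \right)} = - 6 a a = - 6 a^{2}$)
$C{\left(l \right)} = -444030$ ($C{\left(l \right)} = \frac{\left(l - l\right) + 1083}{0 + \frac{1}{-955 + 545}} = \frac{0 + 1083}{0 + \frac{1}{-410}} = \frac{1083}{0 - \frac{1}{410}} = \frac{1083}{- \frac{1}{410}} = 1083 \left(-410\right) = -444030$)
$C{\left(-1417 \right)} + y{\left(-1501 \right)} = -444030 - 6 \left(-1501\right)^{2} = -444030 - 13518006 = -13962036$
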